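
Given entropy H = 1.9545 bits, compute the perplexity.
3.8758

Perplexity is 2^H (or exp(H) for natural log).

H = 1.9545 bits
Perplexity = 2^1.9545 = 3.8758

Interpretation: The model's uncertainty is equivalent to choosing uniformly among 3.9 options.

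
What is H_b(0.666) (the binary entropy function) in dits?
0.2766 dits

The binary entropy function is:
H(p) = -p log(p) - (1-p) log(1-p)

H(0.666) = -0.666 × log_10(0.666) - 0.334 × log_10(0.334)
H(0.666) = 0.2766 dits

Note: Binary entropy is maximized at p=0.5 (H=1 bit) and minimized at p=0 or p=1 (H=0).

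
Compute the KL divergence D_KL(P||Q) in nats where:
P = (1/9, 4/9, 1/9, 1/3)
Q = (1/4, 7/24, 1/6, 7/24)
0.0966 nats

KL divergence: D_KL(P||Q) = Σ p(x) log(p(x)/q(x))

Computing term by term:
  x=0: 1/9 × log_e[(1/9)/(1/4)] = 1/9 × -0.8109 = -0.0901
  x=1: 4/9 × log_e[(4/9)/(7/24)] = 4/9 × 0.4212 = 0.1872
  x=2: 1/9 × log_e[(1/9)/(1/6)] = 1/9 × -0.4055 = -0.0451
  x=3: 1/3 × log_e[(1/3)/(7/24)] = 1/3 × 0.1335 = 0.0445

D_KL(P||Q) = 0.0966 nats

Note: KL divergence is always non-negative and equals 0 iff P = Q.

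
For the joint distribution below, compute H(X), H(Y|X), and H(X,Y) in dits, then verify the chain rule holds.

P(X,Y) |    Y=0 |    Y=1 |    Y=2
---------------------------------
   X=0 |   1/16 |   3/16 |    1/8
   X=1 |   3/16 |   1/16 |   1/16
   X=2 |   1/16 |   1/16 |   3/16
H(X,Y) = 0.8981, H(X) = 0.4755, H(Y|X) = 0.4227 (all in dits)

Chain rule: H(X,Y) = H(X) + H(Y|X)

Left side — joint entropy directly:
H(X,Y) = -Σ p(x,y) log p(x,y) = 0.8981 dits

Right side — compute H(Y|X) from the conditional distributions:
P(X) = (3/8, 5/16, 5/16), so H(X) = 0.4755 dits
H(Y|X) = Σ_x P(X=x) · H(Y|X=x):
  P(Y|X=0) = (1/6, 1/2, 1/3), H(Y|X=0) = 0.4392, weight P(X=0) = 3/8
  P(Y|X=1) = (3/5, 1/5, 1/5), H(Y|X=1) = 0.4127, weight P(X=1) = 5/16
  P(Y|X=2) = (1/5, 1/5, 3/5), H(Y|X=2) = 0.4127, weight P(X=2) = 5/16
H(Y|X) = 0.4227 dits

H(X) + H(Y|X) = 0.4755 + 0.4227 = 0.8981 dits

Both sides equal 0.8981 dits. ✓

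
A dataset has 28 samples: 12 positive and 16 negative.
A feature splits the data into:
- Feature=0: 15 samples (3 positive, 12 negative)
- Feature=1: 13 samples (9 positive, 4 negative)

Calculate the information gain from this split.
0.1850 bits

Information Gain = H(Y) - H(Y|Feature)

Before split:
P(positive) = 12/28 = 0.4286
H(Y) = 0.9852 bits

After split:
Feature=0: H = 0.7219 bits (weight = 15/28)
Feature=1: H = 0.8905 bits (weight = 13/28)
H(Y|Feature) = (15/28)×0.7219 + (13/28)×0.8905 = 0.8002 bits

Information Gain = 0.9852 - 0.8002 = 0.1850 bits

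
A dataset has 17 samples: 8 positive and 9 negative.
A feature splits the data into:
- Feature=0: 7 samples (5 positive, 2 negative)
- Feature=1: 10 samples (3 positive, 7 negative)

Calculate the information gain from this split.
0.1237 bits

Information Gain = H(Y) - H(Y|Feature)

Before split:
P(positive) = 8/17 = 0.4706
H(Y) = 0.9975 bits

After split:
Feature=0: H = 0.8631 bits (weight = 7/17)
Feature=1: H = 0.8813 bits (weight = 10/17)
H(Y|Feature) = (7/17)×0.8631 + (10/17)×0.8813 = 0.8738 bits

Information Gain = 0.9975 - 0.8738 = 0.1237 bits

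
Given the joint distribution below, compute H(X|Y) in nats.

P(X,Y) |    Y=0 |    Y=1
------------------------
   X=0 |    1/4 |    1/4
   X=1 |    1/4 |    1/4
0.6931 nats

Using the chain rule: H(X|Y) = H(X,Y) - H(Y)

First, compute H(X,Y) = 1.3863 nats

Marginal P(Y) = (1/2, 1/2)
H(Y) = 0.6931 nats

H(X|Y) = H(X,Y) - H(Y) = 1.3863 - 0.6931 = 0.6931 nats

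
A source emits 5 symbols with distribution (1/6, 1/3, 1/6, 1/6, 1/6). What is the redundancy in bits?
0.0703 bits

Redundancy measures how far a source is from maximum entropy:
R = H_max - H(X)

Maximum entropy for 5 symbols: H_max = log_2(5) = 2.3219 bits
Actual entropy: H(X) = 2.2516 bits
Redundancy: R = 2.3219 - 2.2516 = 0.0703 bits

This redundancy represents potential for compression: the source could be compressed by 0.0703 bits per symbol.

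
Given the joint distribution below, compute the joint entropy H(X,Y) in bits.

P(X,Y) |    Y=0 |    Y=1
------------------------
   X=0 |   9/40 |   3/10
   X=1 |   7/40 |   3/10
1.9664 bits

Joint entropy is H(X,Y) = -Σ_{x,y} p(x,y) log p(x,y).

Summing over all non-zero entries:
H(X,Y) = -[9/40·log_2(9/40) + 3/10·log_2(3/10) + 7/40·log_2(7/40) + 3/10·log_2(3/10)]
H(X,Y) = 1.9664 bits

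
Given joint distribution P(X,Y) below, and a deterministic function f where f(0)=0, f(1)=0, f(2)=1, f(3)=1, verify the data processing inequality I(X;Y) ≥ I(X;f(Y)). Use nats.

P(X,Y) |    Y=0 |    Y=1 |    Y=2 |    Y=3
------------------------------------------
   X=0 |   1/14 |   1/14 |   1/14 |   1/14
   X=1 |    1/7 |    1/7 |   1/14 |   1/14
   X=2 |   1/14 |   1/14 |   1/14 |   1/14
I(X;Y) = 0.0140, I(X;f(Y)) = 0.0140, inequality holds: 0.0140 ≥ 0.0140

Data Processing Inequality: For any Markov chain X → Y → Z, we have I(X;Y) ≥ I(X;Z).

Here Z = f(Y) is a deterministic function of Y, forming X → Y → Z.

Original I(X;Y) = 0.0140 nats

After applying f:
P(X,Z) where Z=f(Y):
- P(X,Z=0) = P(X,Y=0) + P(X,Y=1)
- P(X,Z=1) = P(X,Y=2) + P(X,Y=3)

I(X;Z) = I(X;f(Y)) = 0.0140 nats

Verification: 0.0140 ≥ 0.0140 ✓

Information cannot be created by processing; the function f can only lose information about X.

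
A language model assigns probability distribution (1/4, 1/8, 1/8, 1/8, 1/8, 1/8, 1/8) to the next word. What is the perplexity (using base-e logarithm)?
6.7272

Perplexity is e^H (or exp(H) for natural log).

First, H = -Σ p log p = 1.9062 nats
Perplexity = e^1.9062 = 6.7272

Interpretation: The model's uncertainty is equivalent to choosing uniformly among 6.7 options.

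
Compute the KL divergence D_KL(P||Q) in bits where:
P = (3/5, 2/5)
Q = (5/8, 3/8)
0.0019 bits

KL divergence: D_KL(P||Q) = Σ p(x) log(p(x)/q(x))

Computing term by term:
  x=0: 3/5 × log_2[(3/5)/(5/8)] = 3/5 × -0.0589 = -0.0353
  x=1: 2/5 × log_2[(2/5)/(3/8)] = 2/5 × 0.0931 = 0.0372

D_KL(P||Q) = 0.0019 bits

Note: KL divergence is always non-negative and equals 0 iff P = Q.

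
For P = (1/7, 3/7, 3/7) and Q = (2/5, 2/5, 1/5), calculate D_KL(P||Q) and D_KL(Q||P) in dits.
D_KL(P||Q) = 0.0908, D_KL(Q||P) = 0.1007

KL divergence is not symmetric: D_KL(P||Q) ≠ D_KL(Q||P) in general.

D_KL(P||Q) = 0.0908 dits
D_KL(Q||P) = 0.1007 dits

No, they are not equal!

This asymmetry is why KL divergence is not a true distance metric.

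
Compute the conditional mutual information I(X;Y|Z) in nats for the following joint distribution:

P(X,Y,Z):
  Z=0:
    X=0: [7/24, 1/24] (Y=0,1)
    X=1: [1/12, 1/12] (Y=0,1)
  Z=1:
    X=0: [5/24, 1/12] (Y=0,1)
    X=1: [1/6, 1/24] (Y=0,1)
0.0425 nats

Conditional mutual information: I(X;Y|Z) = H(X|Z) + H(Y|Z) - H(X,Y|Z)

H(Z) = 0.6931
H(X,Z) = 1.3510 → H(X|Z) = 0.6579
H(Y,Z) = 1.2555 → H(Y|Z) = 0.5623
H(X,Y,Z) = 1.8709 → H(X,Y|Z) = 1.1777

I(X;Y|Z) = 0.6579 + 0.5623 - 1.1777 = 0.0425 nats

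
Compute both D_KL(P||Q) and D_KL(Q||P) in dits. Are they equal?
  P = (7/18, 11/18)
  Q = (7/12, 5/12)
D_KL(P||Q) = 0.0332, D_KL(Q||P) = 0.0334

KL divergence is not symmetric: D_KL(P||Q) ≠ D_KL(Q||P) in general.

D_KL(P||Q) = 0.0332 dits
D_KL(Q||P) = 0.0334 dits

No, they are not equal!

This asymmetry is why KL divergence is not a true distance metric.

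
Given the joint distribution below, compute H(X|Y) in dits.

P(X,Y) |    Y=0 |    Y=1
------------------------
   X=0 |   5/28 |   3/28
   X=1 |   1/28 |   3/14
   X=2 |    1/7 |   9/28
0.4287 dits

Using the chain rule: H(X|Y) = H(X,Y) - H(Y)

First, compute H(X,Y) = 0.7117 dits

Marginal P(Y) = (5/14, 9/14)
H(Y) = 0.2831 dits

H(X|Y) = H(X,Y) - H(Y) = 0.7117 - 0.2831 = 0.4287 dits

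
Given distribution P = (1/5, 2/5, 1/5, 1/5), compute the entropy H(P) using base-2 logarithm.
1.9219 bits

Shannon entropy is H(X) = -Σ p(x) log p(x).

For P = (1/5, 2/5, 1/5, 1/5):
H = -1/5 × log_2(1/5) -2/5 × log_2(2/5) -1/5 × log_2(1/5) -1/5 × log_2(1/5)
H = 1.9219 bits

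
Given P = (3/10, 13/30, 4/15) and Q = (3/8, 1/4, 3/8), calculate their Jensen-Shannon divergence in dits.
0.0083 dits

Jensen-Shannon divergence is:
JSD(P||Q) = 0.5 × D_KL(P||M) + 0.5 × D_KL(Q||M)
where M = 0.5 × (P + Q) is the mixture distribution.

M = 0.5 × (3/10, 13/30, 4/15) + 0.5 × (3/8, 1/4, 3/8) = (0.3375, 0.341667, 0.320833)

D_KL(P||M) = 0.0080 dits
D_KL(Q||M) = 0.0087 dits

JSD(P||Q) = 0.5 × 0.0080 + 0.5 × 0.0087 = 0.0083 dits

Unlike KL divergence, JSD is symmetric and bounded: 0 ≤ JSD ≤ log(2).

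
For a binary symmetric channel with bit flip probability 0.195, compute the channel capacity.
0.2882 bits

For a binary symmetric channel (BSC) with error probability p:
Capacity C = 1 - H(p) bits per symbol

where H(p) = -p log₂(p) - (1-p) log₂(1-p) is the binary entropy function.

H(0.195) = 0.7118 bits
C = 1 - 0.7118 = 0.2882 bits per symbol

This means we can reliably transmit up to 0.2882 bits of information per channel use.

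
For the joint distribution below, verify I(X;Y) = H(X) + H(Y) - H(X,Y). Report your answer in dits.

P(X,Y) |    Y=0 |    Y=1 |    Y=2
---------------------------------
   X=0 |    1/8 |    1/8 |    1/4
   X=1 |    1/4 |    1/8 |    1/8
I(X;Y) = 0.0184 dits

Mutual information has multiple equivalent forms:
- I(X;Y) = H(X) - H(X|Y)
- I(X;Y) = H(Y) - H(Y|X)
- I(X;Y) = H(X) + H(Y) - H(X,Y)

Computing all quantities:
H(X) = 0.3010, H(Y) = 0.4700, H(X,Y) = 0.7526
H(X|Y) = 0.2826, H(Y|X) = 0.4515

Verification:
H(X) - H(X|Y) = 0.3010 - 0.2826 = 0.0184
H(Y) - H(Y|X) = 0.4700 - 0.4515 = 0.0184
H(X) + H(Y) - H(X,Y) = 0.3010 + 0.4700 - 0.7526 = 0.0184

All forms give I(X;Y) = 0.0184 dits. ✓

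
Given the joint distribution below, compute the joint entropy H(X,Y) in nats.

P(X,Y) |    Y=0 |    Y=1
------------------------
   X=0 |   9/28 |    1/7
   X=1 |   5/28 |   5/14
1.3182 nats

Joint entropy is H(X,Y) = -Σ_{x,y} p(x,y) log p(x,y).

Summing over all non-zero entries:
H(X,Y) = -[9/28·log_e(9/28) + 1/7·log_e(1/7) + 5/28·log_e(5/28) + 5/14·log_e(5/14)]
H(X,Y) = 1.3182 nats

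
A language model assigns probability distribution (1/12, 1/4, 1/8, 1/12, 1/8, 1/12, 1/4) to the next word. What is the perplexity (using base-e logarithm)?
6.2603

Perplexity is e^H (or exp(H) for natural log).

First, H = -Σ p log p = 1.8342 nats
Perplexity = e^1.8342 = 6.2603

Interpretation: The model's uncertainty is equivalent to choosing uniformly among 6.3 options.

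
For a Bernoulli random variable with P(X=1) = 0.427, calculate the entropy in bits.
0.9846 bits

The binary entropy function is:
H(p) = -p log(p) - (1-p) log(1-p)

H(0.427) = -0.427 × log_2(0.427) - 0.573 × log_2(0.573)
H(0.427) = 0.9846 bits

Note: Binary entropy is maximized at p=0.5 (H=1 bit) and minimized at p=0 or p=1 (H=0).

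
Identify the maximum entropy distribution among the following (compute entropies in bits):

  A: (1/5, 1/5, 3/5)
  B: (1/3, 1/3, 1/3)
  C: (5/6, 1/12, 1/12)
B

For a discrete distribution over n outcomes, entropy is maximized by the uniform distribution.

Computing entropies:
H(A) = 1.3710 bits
H(B) = 1.5850 bits
H(C) = 0.8167 bits

The uniform distribution (where all probabilities equal 1/3) achieves the maximum entropy of log_2(3) = 1.5850 bits.

Distribution B has the highest entropy.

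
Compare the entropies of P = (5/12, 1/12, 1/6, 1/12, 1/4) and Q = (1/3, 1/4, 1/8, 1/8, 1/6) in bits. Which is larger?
Q

Computing entropies in bits:
H(P) = 2.0546
H(Q) = 2.2091

Distribution Q has higher entropy.

Intuition: The distribution closer to uniform (more spread out) has higher entropy.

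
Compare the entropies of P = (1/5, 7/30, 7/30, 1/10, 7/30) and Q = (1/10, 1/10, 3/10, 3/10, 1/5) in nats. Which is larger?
P

Computing entropies in nats:
H(P) = 1.5708
H(Q) = 1.5048

Distribution P has higher entropy.

Intuition: The distribution closer to uniform (more spread out) has higher entropy.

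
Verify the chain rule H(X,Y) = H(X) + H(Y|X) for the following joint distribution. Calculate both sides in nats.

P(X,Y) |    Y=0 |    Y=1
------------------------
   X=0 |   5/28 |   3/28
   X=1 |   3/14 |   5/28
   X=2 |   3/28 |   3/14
H(X,Y) = 1.7541, H(X) = 1.0898, H(Y|X) = 0.6643 (all in nats)

Chain rule: H(X,Y) = H(X) + H(Y|X)

Left side — joint entropy directly:
H(X,Y) = -Σ p(x,y) log p(x,y) = 1.7541 nats

Right side — compute H(Y|X) from the conditional distributions:
P(X) = (2/7, 11/28, 9/28), so H(X) = 1.0898 nats
H(Y|X) = Σ_x P(X=x) · H(Y|X=x):
  P(Y|X=0) = (5/8, 3/8), H(Y|X=0) = 0.6616, weight P(X=0) = 2/7
  P(Y|X=1) = (6/11, 5/11), H(Y|X=1) = 0.6890, weight P(X=1) = 11/28
  P(Y|X=2) = (1/3, 2/3), H(Y|X=2) = 0.6365, weight P(X=2) = 9/28
H(Y|X) = 0.6643 nats

H(X) + H(Y|X) = 1.0898 + 0.6643 = 1.7541 nats

Both sides equal 1.7541 nats. ✓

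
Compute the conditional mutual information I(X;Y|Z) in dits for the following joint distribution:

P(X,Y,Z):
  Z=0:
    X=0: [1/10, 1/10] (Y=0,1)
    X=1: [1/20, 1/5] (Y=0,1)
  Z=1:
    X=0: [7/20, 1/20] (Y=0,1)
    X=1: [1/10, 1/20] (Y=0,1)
0.0162 dits

Conditional mutual information: I(X;Y|Z) = H(X|Z) + H(Y|Z) - H(X,Y|Z)

H(Z) = 0.2989
H(X,Z) = 0.5731 → H(X|Z) = 0.2742
H(Y,Z) = 0.5365 → H(Y|Z) = 0.2376
H(X,Y,Z) = 0.7945 → H(X,Y|Z) = 0.4957

I(X;Y|Z) = 0.2742 + 0.2376 - 0.4957 = 0.0162 dits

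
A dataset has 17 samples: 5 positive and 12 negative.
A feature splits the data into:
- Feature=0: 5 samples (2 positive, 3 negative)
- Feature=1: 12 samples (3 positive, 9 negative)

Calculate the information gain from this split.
0.0157 bits

Information Gain = H(Y) - H(Y|Feature)

Before split:
P(positive) = 5/17 = 0.2941
H(Y) = 0.8740 bits

After split:
Feature=0: H = 0.9710 bits (weight = 5/17)
Feature=1: H = 0.8113 bits (weight = 12/17)
H(Y|Feature) = (5/17)×0.9710 + (12/17)×0.8113 = 0.8582 bits

Information Gain = 0.8740 - 0.8582 = 0.0157 bits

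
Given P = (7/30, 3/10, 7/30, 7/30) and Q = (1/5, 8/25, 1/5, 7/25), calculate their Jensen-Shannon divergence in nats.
0.0025 nats

Jensen-Shannon divergence is:
JSD(P||Q) = 0.5 × D_KL(P||M) + 0.5 × D_KL(Q||M)
where M = 0.5 × (P + Q) is the mixture distribution.

M = 0.5 × (7/30, 3/10, 7/30, 7/30) + 0.5 × (1/5, 8/25, 1/5, 7/25) = (0.216667, 0.31, 0.216667, 0.256667)

D_KL(P||M) = 0.0025 nats
D_KL(Q||M) = 0.0025 nats

JSD(P||Q) = 0.5 × 0.0025 + 0.5 × 0.0025 = 0.0025 nats

Unlike KL divergence, JSD is symmetric and bounded: 0 ≤ JSD ≤ log(2).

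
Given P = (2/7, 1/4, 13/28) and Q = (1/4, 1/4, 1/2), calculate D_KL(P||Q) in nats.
0.0037 nats

KL divergence: D_KL(P||Q) = Σ p(x) log(p(x)/q(x))

Computing term by term:
  x=0: 2/7 × log_e[(2/7)/(1/4)] = 2/7 × 0.1335 = 0.0382
  x=1: 1/4 × log_e[(1/4)/(1/4)] = 1/4 × 0.0000 = 0.0000
  x=2: 13/28 × log_e[(13/28)/(1/2)] = 13/28 × -0.0741 = -0.0344

D_KL(P||Q) = 0.0037 nats

Note: KL divergence is always non-negative and equals 0 iff P = Q.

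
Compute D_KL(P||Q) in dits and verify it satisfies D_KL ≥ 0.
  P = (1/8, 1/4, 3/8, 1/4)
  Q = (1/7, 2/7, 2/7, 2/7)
0.0080 dits

KL divergence satisfies the Gibbs inequality: D_KL(P||Q) ≥ 0 for all distributions P, Q.

D_KL(P||Q) = Σ p(x) log(p(x)/q(x))
Term by term:
  x=0: 1/8 × log_10[(1/8)/(1/7)] = -0.0072
  x=1: 1/4 × log_10[(1/4)/(2/7)] = -0.0145
  x=2: 3/8 × log_10[(3/8)/(2/7)] = 0.0443
  x=3: 1/4 × log_10[(1/4)/(2/7)] = -0.0145
D_KL(P||Q) = 0.0080 dits

D_KL(P||Q) = 0.0080 ≥ 0 ✓

This non-negativity is a fundamental property: relative entropy cannot be negative because it measures how different Q is from P.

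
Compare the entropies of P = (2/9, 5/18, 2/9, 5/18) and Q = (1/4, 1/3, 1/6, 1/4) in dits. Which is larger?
P

Computing entropies in dits:
H(P) = 0.5994
H(Q) = 0.5898

Distribution P has higher entropy.

Intuition: The distribution closer to uniform (more spread out) has higher entropy.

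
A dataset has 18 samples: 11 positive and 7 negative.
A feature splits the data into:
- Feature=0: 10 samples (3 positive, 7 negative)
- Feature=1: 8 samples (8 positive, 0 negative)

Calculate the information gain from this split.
0.4745 bits

Information Gain = H(Y) - H(Y|Feature)

Before split:
P(positive) = 11/18 = 0.6111
H(Y) = 0.9641 bits

After split:
Feature=0: H = 0.8813 bits (weight = 10/18)
Feature=1: H = 0.0000 bits (weight = 8/18)
H(Y|Feature) = (10/18)×0.8813 + (8/18)×0.0000 = 0.4896 bits

Information Gain = 0.9641 - 0.4896 = 0.4745 bits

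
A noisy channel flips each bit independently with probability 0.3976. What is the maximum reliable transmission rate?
0.0305 bits

For a binary symmetric channel (BSC) with error probability p:
Capacity C = 1 - H(p) bits per symbol

where H(p) = -p log₂(p) - (1-p) log₂(1-p) is the binary entropy function.

H(0.3976) = 0.9695 bits
C = 1 - 0.9695 = 0.0305 bits per symbol

This means we can reliably transmit up to 0.0305 bits of information per channel use.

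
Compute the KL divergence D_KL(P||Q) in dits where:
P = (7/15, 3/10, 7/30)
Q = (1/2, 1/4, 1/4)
0.0028 dits

KL divergence: D_KL(P||Q) = Σ p(x) log(p(x)/q(x))

Computing term by term:
  x=0: 7/15 × log_10[(7/15)/(1/2)] = 7/15 × -0.0300 = -0.0140
  x=1: 3/10 × log_10[(3/10)/(1/4)] = 3/10 × 0.0792 = 0.0238
  x=2: 7/30 × log_10[(7/30)/(1/4)] = 7/30 × -0.0300 = -0.0070

D_KL(P||Q) = 0.0028 dits

Note: KL divergence is always non-negative and equals 0 iff P = Q.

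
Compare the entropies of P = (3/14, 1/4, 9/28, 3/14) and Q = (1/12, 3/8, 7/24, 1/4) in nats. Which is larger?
P

Computing entropies in nats:
H(P) = 1.3716
H(Q) = 1.2808

Distribution P has higher entropy.

Intuition: The distribution closer to uniform (more spread out) has higher entropy.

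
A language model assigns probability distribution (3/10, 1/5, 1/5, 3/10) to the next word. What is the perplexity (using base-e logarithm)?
3.9203

Perplexity is e^H (or exp(H) for natural log).

First, H = -Σ p log p = 1.3662 nats
Perplexity = e^1.3662 = 3.9203

Interpretation: The model's uncertainty is equivalent to choosing uniformly among 3.9 options.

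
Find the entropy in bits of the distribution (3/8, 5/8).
0.9544 bits

Shannon entropy is H(X) = -Σ p(x) log p(x).

For P = (3/8, 5/8):
H = -3/8 × log_2(3/8) -5/8 × log_2(5/8)
H = 0.9544 bits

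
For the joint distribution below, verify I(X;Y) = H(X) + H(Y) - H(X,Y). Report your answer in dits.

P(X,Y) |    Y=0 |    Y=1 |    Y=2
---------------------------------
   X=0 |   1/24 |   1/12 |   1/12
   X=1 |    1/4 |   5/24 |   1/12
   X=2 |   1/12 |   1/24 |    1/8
I(X;Y) = 0.0315 dits

Mutual information has multiple equivalent forms:
- I(X;Y) = H(X) - H(X|Y)
- I(X;Y) = H(Y) - H(Y|X)
- I(X;Y) = H(X) + H(Y) - H(X,Y)

Computing all quantities:
H(X) = 0.4367, H(Y) = 0.4749, H(X,Y) = 0.8801
H(X|Y) = 0.4052, H(Y|X) = 0.4434

Verification:
H(X) - H(X|Y) = 0.4367 - 0.4052 = 0.0315
H(Y) - H(Y|X) = 0.4749 - 0.4434 = 0.0315
H(X) + H(Y) - H(X,Y) = 0.4367 + 0.4749 - 0.8801 = 0.0315

All forms give I(X;Y) = 0.0315 dits. ✓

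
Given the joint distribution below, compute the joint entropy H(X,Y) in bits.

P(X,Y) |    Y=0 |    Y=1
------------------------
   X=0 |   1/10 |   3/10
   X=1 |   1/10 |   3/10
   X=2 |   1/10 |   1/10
2.3710 bits

Joint entropy is H(X,Y) = -Σ_{x,y} p(x,y) log p(x,y).

Summing over all non-zero entries:
H(X,Y) = -[1/10·log_2(1/10) + 3/10·log_2(3/10) + 1/10·log_2(1/10) + 3/10·log_2(3/10) + 1/10·log_2(1/10) + 1/10·log_2(1/10)]
H(X,Y) = 2.3710 bits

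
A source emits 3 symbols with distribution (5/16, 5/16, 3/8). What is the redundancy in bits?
0.0055 bits

Redundancy measures how far a source is from maximum entropy:
R = H_max - H(X)

Maximum entropy for 3 symbols: H_max = log_2(3) = 1.5850 bits
Actual entropy: H(X) = 1.5794 bits
Redundancy: R = 1.5850 - 1.5794 = 0.0055 bits

This redundancy represents potential for compression: the source could be compressed by 0.0055 bits per symbol.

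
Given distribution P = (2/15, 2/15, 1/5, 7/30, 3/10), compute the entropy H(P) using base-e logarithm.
1.5600 nats

Shannon entropy is H(X) = -Σ p(x) log p(x).

For P = (2/15, 2/15, 1/5, 7/30, 3/10):
H = -2/15 × log_e(2/15) -2/15 × log_e(2/15) -1/5 × log_e(1/5) -7/30 × log_e(7/30) -3/10 × log_e(3/10)
H = 1.5600 nats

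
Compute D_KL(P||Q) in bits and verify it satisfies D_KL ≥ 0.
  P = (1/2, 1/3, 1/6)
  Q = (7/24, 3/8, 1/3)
0.1655 bits

KL divergence satisfies the Gibbs inequality: D_KL(P||Q) ≥ 0 for all distributions P, Q.

D_KL(P||Q) = Σ p(x) log(p(x)/q(x))
Term by term:
  x=0: 1/2 × log_2[(1/2)/(7/24)] = 0.3888
  x=1: 1/3 × log_2[(1/3)/(3/8)] = -0.0566
  x=2: 1/6 × log_2[(1/6)/(1/3)] = -0.1667
D_KL(P||Q) = 0.1655 bits

D_KL(P||Q) = 0.1655 ≥ 0 ✓

This non-negativity is a fundamental property: relative entropy cannot be negative because it measures how different Q is from P.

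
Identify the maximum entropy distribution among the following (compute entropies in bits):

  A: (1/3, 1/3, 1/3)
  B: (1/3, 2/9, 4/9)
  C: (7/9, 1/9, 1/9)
A

For a discrete distribution over n outcomes, entropy is maximized by the uniform distribution.

Computing entropies:
H(A) = 1.5850 bits
H(B) = 1.5305 bits
H(C) = 0.9864 bits

The uniform distribution (where all probabilities equal 1/3) achieves the maximum entropy of log_2(3) = 1.5850 bits.

Distribution A has the highest entropy.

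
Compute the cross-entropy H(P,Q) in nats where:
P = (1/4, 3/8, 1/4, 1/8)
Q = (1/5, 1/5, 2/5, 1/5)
1.4362 nats

Cross-entropy: H(P,Q) = -Σ p(x) log q(x)

Alternatively: H(P,Q) = H(P) + D_KL(P||Q)
H(P) = 1.3209 nats
D_KL(P||Q) = 0.1153 nats

H(P,Q) = 1.3209 + 0.1153 = 1.4362 nats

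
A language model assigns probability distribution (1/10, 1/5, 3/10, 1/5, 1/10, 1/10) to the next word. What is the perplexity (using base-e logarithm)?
5.4507

Perplexity is e^H (or exp(H) for natural log).

First, H = -Σ p log p = 1.6957 nats
Perplexity = e^1.6957 = 5.4507

Interpretation: The model's uncertainty is equivalent to choosing uniformly among 5.5 options.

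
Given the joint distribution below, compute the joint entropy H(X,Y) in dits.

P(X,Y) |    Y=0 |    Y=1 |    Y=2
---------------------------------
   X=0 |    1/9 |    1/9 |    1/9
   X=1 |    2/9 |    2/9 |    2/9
0.7536 dits

Joint entropy is H(X,Y) = -Σ_{x,y} p(x,y) log p(x,y).

Summing over all non-zero entries:
H(X,Y) = -[1/9·log_10(1/9) + 1/9·log_10(1/9) + 1/9·log_10(1/9) + 2/9·log_10(2/9) + 2/9·log_10(2/9) + 2/9·log_10(2/9)]
H(X,Y) = 0.7536 dits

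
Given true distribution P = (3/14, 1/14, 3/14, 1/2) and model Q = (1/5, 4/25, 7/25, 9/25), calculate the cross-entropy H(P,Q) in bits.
1.8169 bits

Cross-entropy: H(P,Q) = -Σ p(x) log q(x)

Alternatively: H(P,Q) = H(P) + D_KL(P||Q)
H(P) = 1.7244 bits
D_KL(P||Q) = 0.0925 bits

H(P,Q) = 1.7244 + 0.0925 = 1.8169 bits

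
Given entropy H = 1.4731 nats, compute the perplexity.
4.3627

Perplexity is e^H (or exp(H) for natural log).

H = 1.4731 nats
Perplexity = e^1.4731 = 4.3627

Interpretation: The model's uncertainty is equivalent to choosing uniformly among 4.4 options.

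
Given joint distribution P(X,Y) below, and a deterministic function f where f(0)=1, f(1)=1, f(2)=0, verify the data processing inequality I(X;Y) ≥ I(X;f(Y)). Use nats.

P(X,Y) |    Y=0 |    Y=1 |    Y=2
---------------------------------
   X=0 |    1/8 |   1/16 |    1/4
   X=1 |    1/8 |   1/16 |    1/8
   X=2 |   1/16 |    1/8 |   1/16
I(X;Y) = 0.0640, I(X;f(Y)) = 0.0356, inequality holds: 0.0640 ≥ 0.0356

Data Processing Inequality: For any Markov chain X → Y → Z, we have I(X;Y) ≥ I(X;Z).

Here Z = f(Y) is a deterministic function of Y, forming X → Y → Z.

Original I(X;Y) = 0.0640 nats

After applying f:
P(X,Z) where Z=f(Y):
- P(X,Z=0) = P(X,Y=2)
- P(X,Z=1) = P(X,Y=0) + P(X,Y=1)

I(X;Z) = I(X;f(Y)) = 0.0356 nats

Verification: 0.0640 ≥ 0.0356 ✓

Information cannot be created by processing; the function f can only lose information about X.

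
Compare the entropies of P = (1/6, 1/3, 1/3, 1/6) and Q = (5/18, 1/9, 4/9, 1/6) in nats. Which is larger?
P

Computing entropies in nats:
H(P) = 1.3297
H(Q) = 1.2590

Distribution P has higher entropy.

Intuition: The distribution closer to uniform (more spread out) has higher entropy.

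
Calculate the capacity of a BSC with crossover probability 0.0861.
0.5767 bits

For a binary symmetric channel (BSC) with error probability p:
Capacity C = 1 - H(p) bits per symbol

where H(p) = -p log₂(p) - (1-p) log₂(1-p) is the binary entropy function.

H(0.0861) = 0.4233 bits
C = 1 - 0.4233 = 0.5767 bits per symbol

This means we can reliably transmit up to 0.5767 bits of information per channel use.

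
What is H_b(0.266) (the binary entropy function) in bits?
0.8357 bits

The binary entropy function is:
H(p) = -p log(p) - (1-p) log(1-p)

H(0.266) = -0.266 × log_2(0.266) - 0.734 × log_2(0.734)
H(0.266) = 0.8357 bits

Note: Binary entropy is maximized at p=0.5 (H=1 bit) and minimized at p=0 or p=1 (H=0).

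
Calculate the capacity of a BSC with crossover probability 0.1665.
0.3504 bits

For a binary symmetric channel (BSC) with error probability p:
Capacity C = 1 - H(p) bits per symbol

where H(p) = -p log₂(p) - (1-p) log₂(1-p) is the binary entropy function.

H(0.1665) = 0.6496 bits
C = 1 - 0.6496 = 0.3504 bits per symbol

This means we can reliably transmit up to 0.3504 bits of information per channel use.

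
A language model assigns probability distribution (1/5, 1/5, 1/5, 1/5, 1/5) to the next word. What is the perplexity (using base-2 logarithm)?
5.0000

Perplexity is 2^H (or exp(H) for natural log).

First, H = -Σ p log p = 2.3219 bits
Perplexity = 2^2.3219 = 5.0000

Interpretation: The model's uncertainty is equivalent to choosing uniformly among 5.0 options.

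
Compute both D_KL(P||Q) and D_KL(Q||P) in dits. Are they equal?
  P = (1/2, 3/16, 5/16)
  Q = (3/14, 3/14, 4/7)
D_KL(P||Q) = 0.0912, D_KL(Q||P) = 0.0834

KL divergence is not symmetric: D_KL(P||Q) ≠ D_KL(Q||P) in general.

D_KL(P||Q) = 0.0912 dits
D_KL(Q||P) = 0.0834 dits

No, they are not equal!

This asymmetry is why KL divergence is not a true distance metric.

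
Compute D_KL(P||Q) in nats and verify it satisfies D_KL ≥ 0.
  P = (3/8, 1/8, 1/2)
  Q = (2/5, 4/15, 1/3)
0.0838 nats

KL divergence satisfies the Gibbs inequality: D_KL(P||Q) ≥ 0 for all distributions P, Q.

D_KL(P||Q) = Σ p(x) log(p(x)/q(x))
Term by term:
  x=0: 3/8 × log_e[(3/8)/(2/5)] = -0.0242
  x=1: 1/8 × log_e[(1/8)/(4/15)] = -0.0947
  x=2: 1/2 × log_e[(1/2)/(1/3)] = 0.2027
D_KL(P||Q) = 0.0838 nats

D_KL(P||Q) = 0.0838 ≥ 0 ✓

This non-negativity is a fundamental property: relative entropy cannot be negative because it measures how different Q is from P.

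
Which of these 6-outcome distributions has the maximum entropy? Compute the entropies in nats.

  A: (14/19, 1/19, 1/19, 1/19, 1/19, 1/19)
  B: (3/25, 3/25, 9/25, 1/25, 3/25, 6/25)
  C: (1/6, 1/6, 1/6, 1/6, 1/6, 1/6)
C

For a discrete distribution over n outcomes, entropy is maximized by the uniform distribution.

Computing entropies:
H(A) = 0.9999 nats
H(B) = 1.6024 nats
H(C) = 1.7918 nats

The uniform distribution (where all probabilities equal 1/6) achieves the maximum entropy of log_e(6) = 1.7918 nats.

Distribution C has the highest entropy.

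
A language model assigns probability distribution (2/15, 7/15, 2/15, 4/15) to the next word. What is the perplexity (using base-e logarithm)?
3.4745

Perplexity is e^H (or exp(H) for natural log).

First, H = -Σ p log p = 1.2454 nats
Perplexity = e^1.2454 = 3.4745

Interpretation: The model's uncertainty is equivalent to choosing uniformly among 3.5 options.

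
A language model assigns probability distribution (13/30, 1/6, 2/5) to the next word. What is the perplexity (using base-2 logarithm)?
2.7941

Perplexity is 2^H (or exp(H) for natural log).

First, H = -Σ p log p = 1.4824 bits
Perplexity = 2^1.4824 = 2.7941

Interpretation: The model's uncertainty is equivalent to choosing uniformly among 2.8 options.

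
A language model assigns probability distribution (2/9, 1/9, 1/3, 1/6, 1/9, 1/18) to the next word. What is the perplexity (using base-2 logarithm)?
5.1962

Perplexity is 2^H (or exp(H) for natural log).

First, H = -Σ p log p = 2.3774 bits
Perplexity = 2^2.3774 = 5.1962

Interpretation: The model's uncertainty is equivalent to choosing uniformly among 5.2 options.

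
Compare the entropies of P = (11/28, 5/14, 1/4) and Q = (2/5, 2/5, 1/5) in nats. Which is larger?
P

Computing entropies in nats:
H(P) = 1.0813
H(Q) = 1.0549

Distribution P has higher entropy.

Intuition: The distribution closer to uniform (more spread out) has higher entropy.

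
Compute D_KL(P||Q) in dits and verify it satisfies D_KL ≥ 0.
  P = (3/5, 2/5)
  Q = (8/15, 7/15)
0.0039 dits

KL divergence satisfies the Gibbs inequality: D_KL(P||Q) ≥ 0 for all distributions P, Q.

D_KL(P||Q) = Σ p(x) log(p(x)/q(x))
Term by term:
  x=0: 3/5 × log_10[(3/5)/(8/15)] = 0.0307
  x=1: 2/5 × log_10[(2/5)/(7/15)] = -0.0268
D_KL(P||Q) = 0.0039 dits

D_KL(P||Q) = 0.0039 ≥ 0 ✓

This non-negativity is a fundamental property: relative entropy cannot be negative because it measures how different Q is from P.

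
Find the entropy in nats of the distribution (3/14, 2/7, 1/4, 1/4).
1.3812 nats

Shannon entropy is H(X) = -Σ p(x) log p(x).

For P = (3/14, 2/7, 1/4, 1/4):
H = -3/14 × log_e(3/14) -2/7 × log_e(2/7) -1/4 × log_e(1/4) -1/4 × log_e(1/4)
H = 1.3812 nats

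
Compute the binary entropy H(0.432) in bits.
0.9866 bits

The binary entropy function is:
H(p) = -p log(p) - (1-p) log(1-p)

H(0.432) = -0.432 × log_2(0.432) - 0.568 × log_2(0.568)
H(0.432) = 0.9866 bits

Note: Binary entropy is maximized at p=0.5 (H=1 bit) and minimized at p=0 or p=1 (H=0).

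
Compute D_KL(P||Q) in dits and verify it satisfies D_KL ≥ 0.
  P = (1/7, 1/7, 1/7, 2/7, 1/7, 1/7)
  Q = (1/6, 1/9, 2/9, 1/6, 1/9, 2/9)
0.0337 dits

KL divergence satisfies the Gibbs inequality: D_KL(P||Q) ≥ 0 for all distributions P, Q.

D_KL(P||Q) = Σ p(x) log(p(x)/q(x))
Term by term:
  x=0: 1/7 × log_10[(1/7)/(1/6)] = -0.0096
  x=1: 1/7 × log_10[(1/7)/(1/9)] = 0.0156
  x=2: 1/7 × log_10[(1/7)/(2/9)] = -0.0274
  x=3: 2/7 × log_10[(2/7)/(1/6)] = 0.0669
  x=4: 1/7 × log_10[(1/7)/(1/9)] = 0.0156
  x=5: 1/7 × log_10[(1/7)/(2/9)] = -0.0274
D_KL(P||Q) = 0.0337 dits

D_KL(P||Q) = 0.0337 ≥ 0 ✓

This non-negativity is a fundamental property: relative entropy cannot be negative because it measures how different Q is from P.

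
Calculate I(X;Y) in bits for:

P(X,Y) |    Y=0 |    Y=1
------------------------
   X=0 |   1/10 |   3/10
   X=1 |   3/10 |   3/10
0.0464 bits

Mutual information: I(X;Y) = H(X) + H(Y) - H(X,Y)

Marginals:
P(X) = (2/5, 3/5), H(X) = 0.9710 bits
P(Y) = (2/5, 3/5), H(Y) = 0.9710 bits

Joint entropy: H(X,Y) = 1.8955 bits

I(X;Y) = 0.9710 + 0.9710 - 1.8955 = 0.0464 bits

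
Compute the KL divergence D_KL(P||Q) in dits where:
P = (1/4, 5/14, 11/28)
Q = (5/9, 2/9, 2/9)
0.0841 dits

KL divergence: D_KL(P||Q) = Σ p(x) log(p(x)/q(x))

Computing term by term:
  x=0: 1/4 × log_10[(1/4)/(5/9)] = 1/4 × -0.3468 = -0.0867
  x=1: 5/14 × log_10[(5/14)/(2/9)] = 5/14 × 0.2061 = 0.0736
  x=2: 11/28 × log_10[(11/28)/(2/9)] = 11/28 × 0.2474 = 0.0972

D_KL(P||Q) = 0.0841 dits

Note: KL divergence is always non-negative and equals 0 iff P = Q.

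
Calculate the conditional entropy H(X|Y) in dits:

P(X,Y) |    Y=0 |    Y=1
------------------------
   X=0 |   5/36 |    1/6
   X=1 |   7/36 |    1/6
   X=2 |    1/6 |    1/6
0.4751 dits

Using the chain rule: H(X|Y) = H(X,Y) - H(Y)

First, compute H(X,Y) = 0.7761 dits

Marginal P(Y) = (1/2, 1/2)
H(Y) = 0.3010 dits

H(X|Y) = H(X,Y) - H(Y) = 0.7761 - 0.3010 = 0.4751 dits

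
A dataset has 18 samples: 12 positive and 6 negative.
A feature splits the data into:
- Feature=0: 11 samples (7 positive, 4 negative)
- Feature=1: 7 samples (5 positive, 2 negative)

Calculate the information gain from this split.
0.0047 bits

Information Gain = H(Y) - H(Y|Feature)

Before split:
P(positive) = 12/18 = 0.6667
H(Y) = 0.9183 bits

After split:
Feature=0: H = 0.9457 bits (weight = 11/18)
Feature=1: H = 0.8631 bits (weight = 7/18)
H(Y|Feature) = (11/18)×0.9457 + (7/18)×0.8631 = 0.9136 bits

Information Gain = 0.9183 - 0.9136 = 0.0047 bits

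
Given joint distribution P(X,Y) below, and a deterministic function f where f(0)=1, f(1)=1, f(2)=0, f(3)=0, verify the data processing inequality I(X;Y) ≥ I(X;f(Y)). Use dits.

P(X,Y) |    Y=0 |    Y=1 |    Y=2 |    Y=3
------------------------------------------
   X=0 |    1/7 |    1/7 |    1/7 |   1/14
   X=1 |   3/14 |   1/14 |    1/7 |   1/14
I(X;Y) = 0.0084, I(X;f(Y)) = 0.0000, inequality holds: 0.0084 ≥ 0.0000

Data Processing Inequality: For any Markov chain X → Y → Z, we have I(X;Y) ≥ I(X;Z).

Here Z = f(Y) is a deterministic function of Y, forming X → Y → Z.

Original I(X;Y) = 0.0084 dits

After applying f:
P(X,Z) where Z=f(Y):
- P(X,Z=0) = P(X,Y=2) + P(X,Y=3)
- P(X,Z=1) = P(X,Y=0) + P(X,Y=1)

I(X;Z) = I(X;f(Y)) = 0.0000 dits

Verification: 0.0084 ≥ 0.0000 ✓

Information cannot be created by processing; the function f can only lose information about X.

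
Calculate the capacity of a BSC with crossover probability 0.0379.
0.7674 bits

For a binary symmetric channel (BSC) with error probability p:
Capacity C = 1 - H(p) bits per symbol

where H(p) = -p log₂(p) - (1-p) log₂(1-p) is the binary entropy function.

H(0.0379) = 0.2326 bits
C = 1 - 0.2326 = 0.7674 bits per symbol

This means we can reliably transmit up to 0.7674 bits of information per channel use.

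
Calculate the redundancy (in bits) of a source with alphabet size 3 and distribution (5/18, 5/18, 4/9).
0.0383 bits

Redundancy measures how far a source is from maximum entropy:
R = H_max - H(X)

Maximum entropy for 3 symbols: H_max = log_2(3) = 1.5850 bits
Actual entropy: H(X) = 1.5466 bits
Redundancy: R = 1.5850 - 1.5466 = 0.0383 bits

This redundancy represents potential for compression: the source could be compressed by 0.0383 bits per symbol.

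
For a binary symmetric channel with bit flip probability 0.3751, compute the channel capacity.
0.0455 bits

For a binary symmetric channel (BSC) with error probability p:
Capacity C = 1 - H(p) bits per symbol

where H(p) = -p log₂(p) - (1-p) log₂(1-p) is the binary entropy function.

H(0.3751) = 0.9545 bits
C = 1 - 0.9545 = 0.0455 bits per symbol

This means we can reliably transmit up to 0.0455 bits of information per channel use.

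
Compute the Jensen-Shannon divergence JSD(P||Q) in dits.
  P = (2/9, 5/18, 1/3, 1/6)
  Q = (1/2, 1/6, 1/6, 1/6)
0.0211 dits

Jensen-Shannon divergence is:
JSD(P||Q) = 0.5 × D_KL(P||M) + 0.5 × D_KL(Q||M)
where M = 0.5 × (P + Q) is the mixture distribution.

M = 0.5 × (2/9, 5/18, 1/3, 1/6) + 0.5 × (1/2, 1/6, 1/6, 1/6) = (13/36, 2/9, 1/4, 1/6)

D_KL(P||M) = 0.0217 dits
D_KL(Q||M) = 0.0205 dits

JSD(P||Q) = 0.5 × 0.0217 + 0.5 × 0.0205 = 0.0211 dits

Unlike KL divergence, JSD is symmetric and bounded: 0 ≤ JSD ≤ log(2).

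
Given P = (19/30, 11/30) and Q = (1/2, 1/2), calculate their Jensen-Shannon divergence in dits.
0.0039 dits

Jensen-Shannon divergence is:
JSD(P||Q) = 0.5 × D_KL(P||M) + 0.5 × D_KL(Q||M)
where M = 0.5 × (P + Q) is the mixture distribution.

M = 0.5 × (19/30, 11/30) + 0.5 × (1/2, 1/2) = (17/30, 13/30)

D_KL(P||M) = 0.0040 dits
D_KL(Q||M) = 0.0039 dits

JSD(P||Q) = 0.5 × 0.0040 + 0.5 × 0.0039 = 0.0039 dits

Unlike KL divergence, JSD is symmetric and bounded: 0 ≤ JSD ≤ log(2).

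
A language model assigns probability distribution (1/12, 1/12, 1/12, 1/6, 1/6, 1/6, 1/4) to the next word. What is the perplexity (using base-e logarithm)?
6.4474

Perplexity is e^H (or exp(H) for natural log).

First, H = -Σ p log p = 1.8637 nats
Perplexity = e^1.8637 = 6.4474

Interpretation: The model's uncertainty is equivalent to choosing uniformly among 6.4 options.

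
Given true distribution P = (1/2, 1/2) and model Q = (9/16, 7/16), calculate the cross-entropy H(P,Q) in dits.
0.3044 dits

Cross-entropy: H(P,Q) = -Σ p(x) log q(x)

Alternatively: H(P,Q) = H(P) + D_KL(P||Q)
H(P) = 0.3010 dits
D_KL(P||Q) = 0.0034 dits

H(P,Q) = 0.3010 + 0.0034 = 0.3044 dits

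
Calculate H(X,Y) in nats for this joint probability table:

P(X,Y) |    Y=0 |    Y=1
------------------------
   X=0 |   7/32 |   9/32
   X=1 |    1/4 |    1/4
1.3824 nats

Joint entropy is H(X,Y) = -Σ_{x,y} p(x,y) log p(x,y).

Summing over all non-zero entries:
H(X,Y) = -[7/32·log_e(7/32) + 9/32·log_e(9/32) + 1/4·log_e(1/4) + 1/4·log_e(1/4)]
H(X,Y) = 1.3824 nats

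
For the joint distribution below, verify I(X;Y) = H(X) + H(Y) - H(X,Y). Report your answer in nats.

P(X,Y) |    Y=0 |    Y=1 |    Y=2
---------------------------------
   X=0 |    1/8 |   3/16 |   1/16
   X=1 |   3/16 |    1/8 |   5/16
I(X;Y) = 0.0720 nats

Mutual information has multiple equivalent forms:
- I(X;Y) = H(X) - H(X|Y)
- I(X;Y) = H(Y) - H(Y|X)
- I(X;Y) = H(X) + H(Y) - H(X,Y)

Computing all quantities:
H(X) = 0.6616, H(Y) = 1.0948, H(X,Y) = 1.6844
H(X|Y) = 0.5896, H(Y|X) = 1.0228

Verification:
H(X) - H(X|Y) = 0.6616 - 0.5896 = 0.0720
H(Y) - H(Y|X) = 1.0948 - 1.0228 = 0.0720
H(X) + H(Y) - H(X,Y) = 0.6616 + 1.0948 - 1.6844 = 0.0720

All forms give I(X;Y) = 0.0720 nats. ✓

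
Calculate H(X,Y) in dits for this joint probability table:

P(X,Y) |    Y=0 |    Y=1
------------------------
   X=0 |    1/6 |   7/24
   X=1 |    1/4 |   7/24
0.5924 dits

Joint entropy is H(X,Y) = -Σ_{x,y} p(x,y) log p(x,y).

Summing over all non-zero entries:
H(X,Y) = -[1/6·log_10(1/6) + 7/24·log_10(7/24) + 1/4·log_10(1/4) + 7/24·log_10(7/24)]
H(X,Y) = 0.5924 dits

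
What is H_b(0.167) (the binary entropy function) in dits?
0.1959 dits

The binary entropy function is:
H(p) = -p log(p) - (1-p) log(1-p)

H(0.167) = -0.167 × log_10(0.167) - 0.833 × log_10(0.833)
H(0.167) = 0.1959 dits

Note: Binary entropy is maximized at p=0.5 (H=1 bit) and minimized at p=0 or p=1 (H=0).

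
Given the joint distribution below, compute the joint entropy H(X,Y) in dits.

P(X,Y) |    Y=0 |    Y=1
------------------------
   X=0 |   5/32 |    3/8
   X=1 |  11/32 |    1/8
0.5580 dits

Joint entropy is H(X,Y) = -Σ_{x,y} p(x,y) log p(x,y).

Summing over all non-zero entries:
H(X,Y) = -[5/32·log_10(5/32) + 3/8·log_10(3/8) + 11/32·log_10(11/32) + 1/8·log_10(1/8)]
H(X,Y) = 0.5580 dits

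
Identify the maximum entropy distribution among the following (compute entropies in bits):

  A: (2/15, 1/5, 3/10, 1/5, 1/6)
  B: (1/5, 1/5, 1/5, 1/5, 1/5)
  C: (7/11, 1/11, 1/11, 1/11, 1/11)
B

For a discrete distribution over n outcomes, entropy is maximized by the uniform distribution.

Computing entropies:
H(A) = 2.2683 bits
H(B) = 2.3219 bits
H(C) = 1.6729 bits

The uniform distribution (where all probabilities equal 1/5) achieves the maximum entropy of log_2(5) = 2.3219 bits.

Distribution B has the highest entropy.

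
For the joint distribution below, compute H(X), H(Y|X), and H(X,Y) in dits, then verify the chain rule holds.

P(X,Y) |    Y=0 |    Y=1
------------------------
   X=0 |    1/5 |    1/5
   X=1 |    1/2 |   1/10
H(X,Y) = 0.5301, H(X) = 0.2923, H(Y|X) = 0.2378 (all in dits)

Chain rule: H(X,Y) = H(X) + H(Y|X)

Left side — joint entropy directly:
H(X,Y) = -Σ p(x,y) log p(x,y) = 0.5301 dits

Right side — compute H(Y|X) from the conditional distributions:
P(X) = (2/5, 3/5), so H(X) = 0.2923 dits
H(Y|X) = Σ_x P(X=x) · H(Y|X=x):
  P(Y|X=0) = (1/2, 1/2), H(Y|X=0) = 0.3010, weight P(X=0) = 2/5
  P(Y|X=1) = (5/6, 1/6), H(Y|X=1) = 0.1957, weight P(X=1) = 3/5
H(Y|X) = 0.2378 dits

H(X) + H(Y|X) = 0.2923 + 0.2378 = 0.5301 dits

Both sides equal 0.5301 dits. ✓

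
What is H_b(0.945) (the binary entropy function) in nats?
0.2130 nats

The binary entropy function is:
H(p) = -p log(p) - (1-p) log(1-p)

H(0.945) = -0.945 × log_e(0.945) - 0.055 × log_e(0.055)
H(0.945) = 0.2130 nats

Note: Binary entropy is maximized at p=0.5 (H=1 bit) and minimized at p=0 or p=1 (H=0).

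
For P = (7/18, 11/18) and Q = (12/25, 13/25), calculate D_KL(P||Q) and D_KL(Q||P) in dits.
D_KL(P||Q) = 0.0073, D_KL(Q||P) = 0.0074

KL divergence is not symmetric: D_KL(P||Q) ≠ D_KL(Q||P) in general.

D_KL(P||Q) = 0.0073 dits
D_KL(Q||P) = 0.0074 dits

No, they are not equal!

This asymmetry is why KL divergence is not a true distance metric.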